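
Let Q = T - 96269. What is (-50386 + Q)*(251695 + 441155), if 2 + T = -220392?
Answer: -254309899650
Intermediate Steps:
T = -220394 (T = -2 - 220392 = -220394)
Q = -316663 (Q = -220394 - 96269 = -316663)
(-50386 + Q)*(251695 + 441155) = (-50386 - 316663)*(251695 + 441155) = -367049*692850 = -254309899650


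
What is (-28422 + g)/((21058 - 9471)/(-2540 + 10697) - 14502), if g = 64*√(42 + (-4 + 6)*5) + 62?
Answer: 231332520/118281227 - 1044096*√13/118281227 ≈ 1.9240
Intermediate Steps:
g = 62 + 128*√13 (g = 64*√(42 + 2*5) + 62 = 64*√(42 + 10) + 62 = 64*√52 + 62 = 64*(2*√13) + 62 = 128*√13 + 62 = 62 + 128*√13 ≈ 523.51)
(-28422 + g)/((21058 - 9471)/(-2540 + 10697) - 14502) = (-28422 + (62 + 128*√13))/((21058 - 9471)/(-2540 + 10697) - 14502) = (-28360 + 128*√13)/(11587/8157 - 14502) = (-28360 + 128*√13)/(-118281227/8157) = (-28360 + 128*√13)*(-8157/118281227) = 231332520/118281227 - 1044096*√13/118281227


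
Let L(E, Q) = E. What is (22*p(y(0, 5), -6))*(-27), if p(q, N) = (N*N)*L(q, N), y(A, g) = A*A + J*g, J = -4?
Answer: 427680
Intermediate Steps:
y(A, g) = A² - 4*g (y(A, g) = A*A - 4*g = A² - 4*g)
p(q, N) = q*N² (p(q, N) = (N*N)*q = N²*q = q*N²)
(22*p(y(0, 5), -6))*(-27) = (22*((0² - 4*5)*(-6)²))*(-27) = (22*((0 - 20)*36))*(-27) = (22*(-20*36))*(-27) = (22*(-720))*(-27) = -15840*(-27) = 427680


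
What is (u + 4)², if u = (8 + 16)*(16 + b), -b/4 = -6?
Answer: 929296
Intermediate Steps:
b = 24 (b = -4*(-6) = 24)
u = 960 (u = (8 + 16)*(16 + 24) = 24*40 = 960)
(u + 4)² = (960 + 4)² = 964² = 929296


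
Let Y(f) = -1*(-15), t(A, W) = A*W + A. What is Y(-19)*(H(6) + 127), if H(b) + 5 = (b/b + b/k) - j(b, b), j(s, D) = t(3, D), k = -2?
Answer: 1485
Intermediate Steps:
t(A, W) = A + A*W
j(s, D) = 3 + 3*D (j(s, D) = 3*(1 + D) = 3 + 3*D)
Y(f) = 15
H(b) = -7 - 7*b/2 (H(b) = -5 + ((b/b + b/(-2)) - (3 + 3*b)) = -5 + ((1 + b*(-½)) + (-3 - 3*b)) = -5 + ((1 - b/2) + (-3 - 3*b)) = -5 + (-2 - 7*b/2) = -7 - 7*b/2)
Y(-19)*(H(6) + 127) = 15*((-7 - 7/2*6) + 127) = 15*((-7 - 21) + 127) = 15*(-28 + 127) = 15*99 = 1485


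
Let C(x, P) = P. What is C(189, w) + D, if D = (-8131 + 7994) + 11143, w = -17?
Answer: 10989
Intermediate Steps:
D = 11006 (D = -137 + 11143 = 11006)
C(189, w) + D = -17 + 11006 = 10989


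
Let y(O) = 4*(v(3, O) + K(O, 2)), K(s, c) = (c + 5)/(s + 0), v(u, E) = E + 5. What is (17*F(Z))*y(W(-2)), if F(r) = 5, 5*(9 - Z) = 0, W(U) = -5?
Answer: -476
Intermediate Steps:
v(u, E) = 5 + E
Z = 9 (Z = 9 - 1/5*0 = 9 + 0 = 9)
K(s, c) = (5 + c)/s
y(O) = 20 + 4*O + 28/O (y(O) = 4*((5 + O) + (5 + 2)/O) = 4*((5 + O) + 7/O) = 4*(5 + O + 7/O) = 20 + 4*O + 28/O)
(17*F(Z))*y(W(-2)) = (17*5)*(20 + 4*(-5) + 28/(-5)) = 85*(20 - 20 + 28*(-1/5)) = 85*(20 - 20 - 28/5) = 85*(-28/5) = -476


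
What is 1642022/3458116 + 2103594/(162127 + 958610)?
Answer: 1519124479853/645939758582 ≈ 2.3518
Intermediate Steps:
1642022/3458116 + 2103594/(162127 + 958610) = 1642022*(1/3458116) + 2103594/1120737 = 821011/1729058 + 2103594*(1/1120737) = 821011/1729058 + 701198/373579 = 1519124479853/645939758582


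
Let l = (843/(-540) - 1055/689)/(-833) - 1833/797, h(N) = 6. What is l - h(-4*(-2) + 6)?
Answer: -97583018461/11762428860 ≈ -8.2962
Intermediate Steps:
l = -27008445301/11762428860 (l = (843*(-1/540) - 1055*1/689)*(-1/833) - 1833*1/797 = (-281/180 - 1055/689)*(-1/833) - 1833/797 = -383509/124020*(-1/833) - 1833/797 = 54787/14758380 - 1833/797 = -27008445301/11762428860 ≈ -2.2962)
l - h(-4*(-2) + 6) = -27008445301/11762428860 - 1*6 = -27008445301/11762428860 - 6 = -97583018461/11762428860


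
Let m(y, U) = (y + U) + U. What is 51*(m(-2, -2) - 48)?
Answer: -2754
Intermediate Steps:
m(y, U) = y + 2*U (m(y, U) = (U + y) + U = y + 2*U)
51*(m(-2, -2) - 48) = 51*((-2 + 2*(-2)) - 48) = 51*((-2 - 4) - 48) = 51*(-6 - 48) = 51*(-54) = -2754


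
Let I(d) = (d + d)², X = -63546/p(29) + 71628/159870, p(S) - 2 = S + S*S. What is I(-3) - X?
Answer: 1259606537/11617220 ≈ 108.43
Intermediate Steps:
p(S) = 2 + S + S² (p(S) = 2 + (S + S*S) = 2 + (S + S²) = 2 + S + S²)
X = -841386617/11617220 (X = -63546/(2 + 29 + 29²) + 71628/159870 = -63546/(2 + 29 + 841) + 71628*(1/159870) = -63546/872 + 11938/26645 = -63546*1/872 + 11938/26645 = -31773/436 + 11938/26645 = -841386617/11617220 ≈ -72.426)
I(d) = 4*d² (I(d) = (2*d)² = 4*d²)
I(-3) - X = 4*(-3)² - 1*(-841386617/11617220) = 4*9 + 841386617/11617220 = 36 + 841386617/11617220 = 1259606537/11617220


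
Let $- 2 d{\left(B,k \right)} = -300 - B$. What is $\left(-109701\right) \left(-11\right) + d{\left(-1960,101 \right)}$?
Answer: $1205881$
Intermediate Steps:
$d{\left(B,k \right)} = 150 + \frac{B}{2}$ ($d{\left(B,k \right)} = - \frac{-300 - B}{2} = 150 + \frac{B}{2}$)
$\left(-109701\right) \left(-11\right) + d{\left(-1960,101 \right)} = \left(-109701\right) \left(-11\right) + \left(150 + \frac{1}{2} \left(-1960\right)\right) = 1206711 + \left(150 - 980\right) = 1206711 - 830 = 1205881$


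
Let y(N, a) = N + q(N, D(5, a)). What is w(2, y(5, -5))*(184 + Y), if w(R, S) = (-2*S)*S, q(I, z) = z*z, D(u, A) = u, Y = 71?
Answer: -459000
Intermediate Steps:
q(I, z) = z²
y(N, a) = 25 + N (y(N, a) = N + 5² = N + 25 = 25 + N)
w(R, S) = -2*S²
w(2, y(5, -5))*(184 + Y) = (-2*(25 + 5)²)*(184 + 71) = -2*30²*255 = -2*900*255 = -1800*255 = -459000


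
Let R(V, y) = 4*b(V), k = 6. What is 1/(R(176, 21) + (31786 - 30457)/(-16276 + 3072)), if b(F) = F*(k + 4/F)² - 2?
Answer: 145244/3707827029 ≈ 3.9172e-5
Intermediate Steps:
b(F) = -2 + F*(6 + 4/F)² (b(F) = F*(6 + 4/F)² - 2 = -2 + F*(6 + 4/F)²)
R(V, y) = 184 + 64/V + 144*V (R(V, y) = 4*(46 + 16/V + 36*V) = 184 + 64/V + 144*V)
1/(R(176, 21) + (31786 - 30457)/(-16276 + 3072)) = 1/((184 + 64/176 + 144*176) + (31786 - 30457)/(-16276 + 3072)) = 1/((184 + 64*(1/176) + 25344) + 1329/(-13204)) = 1/((184 + 4/11 + 25344) + 1329*(-1/13204)) = 1/(280812/11 - 1329/13204) = 1/(3707827029/145244) = 145244/3707827029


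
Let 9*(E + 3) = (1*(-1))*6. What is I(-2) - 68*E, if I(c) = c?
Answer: 742/3 ≈ 247.33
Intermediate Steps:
E = -11/3 (E = -3 + ((1*(-1))*6)/9 = -3 + (-1*6)/9 = -3 + (1/9)*(-6) = -3 - 2/3 = -11/3 ≈ -3.6667)
I(-2) - 68*E = -2 - 68*(-11/3) = -2 + 748/3 = 742/3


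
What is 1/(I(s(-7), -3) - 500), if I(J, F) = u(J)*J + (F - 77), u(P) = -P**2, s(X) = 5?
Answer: -1/705 ≈ -0.0014184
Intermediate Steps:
I(J, F) = -77 + F - J**3 (I(J, F) = (-J**2)*J + (F - 77) = -J**3 + (-77 + F) = -77 + F - J**3)
1/(I(s(-7), -3) - 500) = 1/((-77 - 3 - 1*5**3) - 500) = 1/((-77 - 3 - 1*125) - 500) = 1/((-77 - 3 - 125) - 500) = 1/(-205 - 500) = 1/(-705) = -1/705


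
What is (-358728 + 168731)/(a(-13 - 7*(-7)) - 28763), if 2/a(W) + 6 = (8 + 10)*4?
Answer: 6269901/949178 ≈ 6.6056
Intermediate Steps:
a(W) = 1/33 (a(W) = 2/(-6 + (8 + 10)*4) = 2/(-6 + 18*4) = 2/(-6 + 72) = 2/66 = 2*(1/66) = 1/33)
(-358728 + 168731)/(a(-13 - 7*(-7)) - 28763) = (-358728 + 168731)/(1/33 - 28763) = -189997/(-949178/33) = -189997*(-33/949178) = 6269901/949178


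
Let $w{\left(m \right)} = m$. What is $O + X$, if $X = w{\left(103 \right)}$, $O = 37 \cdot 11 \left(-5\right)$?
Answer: $-1932$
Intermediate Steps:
$O = -2035$ ($O = 407 \left(-5\right) = -2035$)
$X = 103$
$O + X = -2035 + 103 = -1932$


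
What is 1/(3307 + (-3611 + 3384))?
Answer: 1/3080 ≈ 0.00032468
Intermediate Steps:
1/(3307 + (-3611 + 3384)) = 1/(3307 - 227) = 1/3080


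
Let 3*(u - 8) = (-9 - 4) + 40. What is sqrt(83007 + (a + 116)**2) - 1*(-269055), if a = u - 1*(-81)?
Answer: 269055 + sqrt(128803) ≈ 2.6941e+5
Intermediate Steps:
u = 17 (u = 8 + ((-9 - 4) + 40)/3 = 8 + (-13 + 40)/3 = 8 + (1/3)*27 = 8 + 9 = 17)
a = 98 (a = 17 - 1*(-81) = 17 + 81 = 98)
sqrt(83007 + (a + 116)**2) - 1*(-269055) = sqrt(83007 + (98 + 116)**2) - 1*(-269055) = sqrt(83007 + 214**2) + 269055 = sqrt(83007 + 45796) + 269055 = sqrt(128803) + 269055 = 269055 + sqrt(128803)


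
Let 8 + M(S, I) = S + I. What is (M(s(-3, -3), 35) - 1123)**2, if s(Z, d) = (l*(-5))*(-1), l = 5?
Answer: 1147041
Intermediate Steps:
s(Z, d) = 25 (s(Z, d) = (5*(-5))*(-1) = -25*(-1) = 25)
M(S, I) = -8 + I + S (M(S, I) = -8 + (S + I) = -8 + (I + S) = -8 + I + S)
(M(s(-3, -3), 35) - 1123)**2 = ((-8 + 35 + 25) - 1123)**2 = (52 - 1123)**2 = (-1071)**2 = 1147041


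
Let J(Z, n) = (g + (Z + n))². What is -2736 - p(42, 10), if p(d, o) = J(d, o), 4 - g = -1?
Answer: -5985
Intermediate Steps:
g = 5 (g = 4 - 1*(-1) = 4 + 1 = 5)
J(Z, n) = (5 + Z + n)² (J(Z, n) = (5 + (Z + n))² = (5 + Z + n)²)
p(d, o) = (5 + d + o)²
-2736 - p(42, 10) = -2736 - (5 + 42 + 10)² = -2736 - 1*57² = -2736 - 1*3249 = -2736 - 3249 = -5985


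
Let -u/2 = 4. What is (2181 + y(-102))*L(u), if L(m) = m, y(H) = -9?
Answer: -17376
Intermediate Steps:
u = -8 (u = -2*4 = -8)
(2181 + y(-102))*L(u) = (2181 - 9)*(-8) = 2172*(-8) = -17376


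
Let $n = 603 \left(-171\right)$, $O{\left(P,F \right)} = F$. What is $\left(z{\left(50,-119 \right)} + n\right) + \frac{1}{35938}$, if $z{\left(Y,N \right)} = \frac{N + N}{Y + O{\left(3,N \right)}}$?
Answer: $- \frac{255683021273}{2479722} \approx -1.0311 \cdot 10^{5}$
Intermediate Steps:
$n = -103113$
$z{\left(Y,N \right)} = \frac{2 N}{N + Y}$ ($z{\left(Y,N \right)} = \frac{N + N}{Y + N} = \frac{2 N}{N + Y}$)
$\left(z{\left(50,-119 \right)} + n\right) + \frac{1}{35938} = \left(2 \left(-119\right) \frac{1}{-119 + 50} - 103113\right) + \frac{1}{35938} = \left(2 \left(-119\right) \frac{1}{-69} - 103113\right) + \frac{1}{35938} = \left(2 \left(-119\right) \left(- \frac{1}{69}\right) - 103113\right) + \frac{1}{35938} = \left(\frac{238}{69} - 103113\right) + \frac{1}{35938} = - \frac{7114559}{69} + \frac{1}{35938} = - \frac{255683021273}{2479722}$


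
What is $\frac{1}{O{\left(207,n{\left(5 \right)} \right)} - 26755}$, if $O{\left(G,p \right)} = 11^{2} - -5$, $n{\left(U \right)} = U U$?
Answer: $- \frac{1}{26629} \approx -3.7553 \cdot 10^{-5}$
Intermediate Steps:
$n{\left(U \right)} = U^{2}$
$O{\left(G,p \right)} = 126$ ($O{\left(G,p \right)} = 121 + 5 = 126$)
$\frac{1}{O{\left(207,n{\left(5 \right)} \right)} - 26755} = \frac{1}{126 - 26755} = \frac{1}{-26629} = - \frac{1}{26629}$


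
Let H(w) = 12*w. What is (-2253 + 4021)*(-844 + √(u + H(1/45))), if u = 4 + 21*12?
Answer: -1492192 + 109616*√15/15 ≈ -1.4639e+6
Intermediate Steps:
u = 256 (u = 4 + 252 = 256)
(-2253 + 4021)*(-844 + √(u + H(1/45))) = (-2253 + 4021)*(-844 + √(256 + 12/45)) = 1768*(-844 + √(256 + 12*(1/45))) = 1768*(-844 + √(256 + 4/15)) = 1768*(-844 + √(3844/15)) = 1768*(-844 + 62*√15/15) = -1492192 + 109616*√15/15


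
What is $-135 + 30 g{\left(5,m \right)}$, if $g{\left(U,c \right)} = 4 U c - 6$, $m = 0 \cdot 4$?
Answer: $-315$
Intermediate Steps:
$m = 0$
$g{\left(U,c \right)} = -6 + 4 U c$ ($g{\left(U,c \right)} = 4 U c - 6 = -6 + 4 U c$)
$-135 + 30 g{\left(5,m \right)} = -135 + 30 \left(-6 + 4 \cdot 5 \cdot 0\right) = -135 + 30 \left(-6 + 0\right) = -135 + 30 \left(-6\right) = -135 - 180 = -315$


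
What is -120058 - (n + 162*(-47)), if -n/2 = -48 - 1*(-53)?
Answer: -112434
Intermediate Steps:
n = -10 (n = -2*(-48 - 1*(-53)) = -2*(-48 + 53) = -2*5 = -10)
-120058 - (n + 162*(-47)) = -120058 - (-10 + 162*(-47)) = -120058 - (-10 - 7614) = -120058 - 1*(-7624) = -120058 + 7624 = -112434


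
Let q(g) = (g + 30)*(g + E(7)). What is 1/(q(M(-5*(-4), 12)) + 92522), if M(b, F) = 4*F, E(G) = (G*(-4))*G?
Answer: 1/80978 ≈ 1.2349e-5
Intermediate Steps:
E(G) = -4*G² (E(G) = (-4*G)*G = -4*G²)
q(g) = (-196 + g)*(30 + g) (q(g) = (g + 30)*(g - 4*7²) = (30 + g)*(g - 4*49) = (30 + g)*(g - 196) = (30 + g)*(-196 + g) = (-196 + g)*(30 + g))
1/(q(M(-5*(-4), 12)) + 92522) = 1/((-5880 + (4*12)² - 664*12) + 92522) = 1/((-5880 + 48² - 166*48) + 92522) = 1/((-5880 + 2304 - 7968) + 92522) = 1/(-11544 + 92522) = 1/80978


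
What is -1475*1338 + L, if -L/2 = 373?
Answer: -1974296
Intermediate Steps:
L = -746 (L = -2*373 = -746)
-1475*1338 + L = -1475*1338 - 746 = -1973550 - 746 = -1974296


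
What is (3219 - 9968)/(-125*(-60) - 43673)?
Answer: 6749/36173 ≈ 0.18658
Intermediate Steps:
(3219 - 9968)/(-125*(-60) - 43673) = -6749/(7500 - 43673) = -6749/(-36173) = -6749*(-1/36173) = 6749/36173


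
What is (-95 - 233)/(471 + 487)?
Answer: -164/479 ≈ -0.34238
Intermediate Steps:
(-95 - 233)/(471 + 487) = -328/958 = -328*1/958 = -164/479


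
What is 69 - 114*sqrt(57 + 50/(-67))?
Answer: 69 - 114*sqrt(252523)/67 ≈ -786.03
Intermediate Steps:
69 - 114*sqrt(57 + 50/(-67)) = 69 - 114*sqrt(57 + 50*(-1/67)) = 69 - 114*sqrt(57 - 50/67) = 69 - 114*sqrt(252523)/67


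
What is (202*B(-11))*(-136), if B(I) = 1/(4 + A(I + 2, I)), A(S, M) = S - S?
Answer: -6868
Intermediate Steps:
A(S, M) = 0
B(I) = ¼ (B(I) = 1/(4 + 0) = 1/4 = ¼)
(202*B(-11))*(-136) = (202*(¼))*(-136) = (101/2)*(-136) = -6868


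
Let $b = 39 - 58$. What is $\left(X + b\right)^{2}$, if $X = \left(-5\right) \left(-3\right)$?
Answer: $16$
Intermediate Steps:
$X = 15$
$b = -19$
$\left(X + b\right)^{2} = \left(15 - 19\right)^{2} = \left(-4\right)^{2} = 16$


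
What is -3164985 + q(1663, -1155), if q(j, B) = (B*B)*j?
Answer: 2215318590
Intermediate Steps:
q(j, B) = j*B² (q(j, B) = B²*j = j*B²)
-3164985 + q(1663, -1155) = -3164985 + 1663*(-1155)² = -3164985 + 1663*1334025 = -3164985 + 2218483575 = 2215318590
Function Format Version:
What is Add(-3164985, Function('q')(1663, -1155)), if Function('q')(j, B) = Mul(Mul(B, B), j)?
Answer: 2215318590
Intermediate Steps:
Function('q')(j, B) = Mul(j, Pow(B, 2)) (Function('q')(j, B) = Mul(Pow(B, 2), j) = Mul(j, Pow(B, 2)))
Add(-3164985, Function('q')(1663, -1155)) = Add(-3164985, Mul(1663, Pow(-1155, 2))) = Add(-3164985, Mul(1663, 1334025)) = Add(-3164985, 2218483575) = 2215318590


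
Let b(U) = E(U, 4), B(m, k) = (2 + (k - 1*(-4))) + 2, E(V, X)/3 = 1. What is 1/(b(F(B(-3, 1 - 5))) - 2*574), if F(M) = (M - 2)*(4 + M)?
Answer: -1/1145 ≈ -0.00087336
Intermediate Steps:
E(V, X) = 3 (E(V, X) = 3*1 = 3)
B(m, k) = 8 + k (B(m, k) = (2 + (k + 4)) + 2 = (2 + (4 + k)) + 2 = (6 + k) + 2 = 8 + k)
F(M) = (-2 + M)*(4 + M)
b(U) = 3
1/(b(F(B(-3, 1 - 5))) - 2*574) = 1/(3 - 2*574) = 1/(3 - 1148) = 1/(-1145) = -1/1145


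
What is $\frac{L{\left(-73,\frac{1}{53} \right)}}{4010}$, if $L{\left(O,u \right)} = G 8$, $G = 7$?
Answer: $\frac{28}{2005} \approx 0.013965$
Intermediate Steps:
$L{\left(O,u \right)} = 56$ ($L{\left(O,u \right)} = 7 \cdot 8 = 56$)
$\frac{L{\left(-73,\frac{1}{53} \right)}}{4010} = \frac{56}{4010} = 56 \cdot \frac{1}{4010} = \frac{28}{2005}$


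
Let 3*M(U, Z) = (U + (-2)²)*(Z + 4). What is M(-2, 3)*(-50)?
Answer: -700/3 ≈ -233.33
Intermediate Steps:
M(U, Z) = (4 + U)*(4 + Z)/3 (M(U, Z) = ((U + (-2)²)*(Z + 4))/3 = ((U + 4)*(4 + Z))/3 = ((4 + U)*(4 + Z))/3 = (4 + U)*(4 + Z)/3)
M(-2, 3)*(-50) = (16/3 + (4/3)*(-2) + (4/3)*3 + (⅓)*(-2)*3)*(-50) = (16/3 - 8/3 + 4 - 2)*(-50) = (14/3)*(-50) = -700/3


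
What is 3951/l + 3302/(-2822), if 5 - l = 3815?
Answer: -3955057/1791970 ≈ -2.2071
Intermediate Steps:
l = -3810 (l = 5 - 1*3815 = 5 - 3815 = -3810)
3951/l + 3302/(-2822) = 3951/(-3810) + 3302/(-2822) = 3951*(-1/3810) + 3302*(-1/2822) = -1317/1270 - 1651/1411 = -3955057/1791970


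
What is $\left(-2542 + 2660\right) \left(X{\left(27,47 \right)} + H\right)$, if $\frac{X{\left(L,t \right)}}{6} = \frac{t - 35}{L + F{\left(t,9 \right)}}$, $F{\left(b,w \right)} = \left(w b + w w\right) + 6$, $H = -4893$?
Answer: $- \frac{103347114}{179} \approx -5.7736 \cdot 10^{5}$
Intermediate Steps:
$F{\left(b,w \right)} = 6 + w^{2} + b w$ ($F{\left(b,w \right)} = \left(b w + w^{2}\right) + 6 = \left(w^{2} + b w\right) + 6 = 6 + w^{2} + b w$)
$X{\left(L,t \right)} = \frac{6 \left(-35 + t\right)}{87 + L + 9 t}$ ($X{\left(L,t \right)} = 6 \frac{t - 35}{L + \left(6 + 9^{2} + t 9\right)} = 6 \frac{-35 + t}{L + \left(6 + 81 + 9 t\right)} = 6 \frac{-35 + t}{L + \left(87 + 9 t\right)} = 6 \frac{-35 + t}{87 + L + 9 t} = \frac{6 \left(-35 + t\right)}{87 + L + 9 t}$)
$\left(-2542 + 2660\right) \left(X{\left(27,47 \right)} + H\right) = \left(-2542 + 2660\right) \left(\frac{6 \left(-35 + 47\right)}{87 + 27 + 9 \cdot 47} - 4893\right) = 118 \left(6 \frac{1}{87 + 27 + 423} \cdot 12 - 4893\right) = 118 \left(6 \cdot \frac{1}{537} \cdot 12 - 4893\right) = 118 \left(\frac{24}{179} - 4893\right) = 118 \left(- \frac{875823}{179}\right) = - \frac{103347114}{179}$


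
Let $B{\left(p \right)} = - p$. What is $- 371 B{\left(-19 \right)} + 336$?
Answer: $-6713$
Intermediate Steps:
$- 371 B{\left(-19 \right)} + 336 = - 371 \left(\left(-1\right) \left(-19\right)\right) + 336 = \left(-371\right) 19 + 336 = -7049 + 336 = -6713$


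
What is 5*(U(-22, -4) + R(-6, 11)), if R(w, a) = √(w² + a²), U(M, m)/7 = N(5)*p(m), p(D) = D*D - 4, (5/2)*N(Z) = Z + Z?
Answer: 1680 + 5*√157 ≈ 1742.7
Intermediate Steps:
N(Z) = 4*Z/5 (N(Z) = 2*(Z + Z)/5 = 2*(2*Z)/5 = 4*Z/5)
p(D) = -4 + D² (p(D) = D² - 4 = -4 + D²)
U(M, m) = -112 + 28*m² (U(M, m) = 7*(((⅘)*5)*(-4 + m²)) = 7*(4*(-4 + m²)) = 7*(-16 + 4*m²) = -112 + 28*m²)
R(w, a) = √(a² + w²)
5*(U(-22, -4) + R(-6, 11)) = 5*((-112 + 28*(-4)²) + √(11² + (-6)²)) = 5*((-112 + 28*16) + √(121 + 36)) = 5*((-112 + 448) + √157) = 5*(336 + √157) = 1680 + 5*√157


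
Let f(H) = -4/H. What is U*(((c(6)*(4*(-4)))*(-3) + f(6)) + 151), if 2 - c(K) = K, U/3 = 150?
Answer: -18750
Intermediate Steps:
U = 450 (U = 3*150 = 450)
c(K) = 2 - K
U*(((c(6)*(4*(-4)))*(-3) + f(6)) + 151) = 450*((((2 - 1*6)*(4*(-4)))*(-3) - 4/6) + 151) = 450*((((2 - 6)*(-16))*(-3) - 4*1/6) + 151) = 450*((-4*(-16)*(-3) - 2/3) + 151) = 450*((64*(-3) - 2/3) + 151) = 450*((-192 - 2/3) + 151) = 450*(-578/3 + 151) = 450*(-125/3) = -18750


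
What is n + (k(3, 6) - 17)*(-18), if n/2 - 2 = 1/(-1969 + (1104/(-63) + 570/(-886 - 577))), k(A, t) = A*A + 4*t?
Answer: -130349930/458977 ≈ -284.00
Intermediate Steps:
k(A, t) = A² + 4*t
n = 1835446/458977 (n = 4 + 2/(-1969 + (1104/(-63) + 570/(-886 - 577))) = 4 + 2/(-1969 + (1104*(-1/63) + 570/(-1463))) = 4 + 2/(-1969 + (-368/21 + 570*(-1/1463))) = 4 + 2/(-1969 + (-368/21 - 30/77)) = 4 + 2/(-1969 - 4138/231) = 4 + 2/(-458977/231) = 4 + 2*(-231/458977) = 4 - 462/458977 = 1835446/458977 ≈ 3.9990)
n + (k(3, 6) - 17)*(-18) = 1835446/458977 + ((3² + 4*6) - 17)*(-18) = 1835446/458977 + ((9 + 24) - 17)*(-18) = 1835446/458977 + (33 - 17)*(-18) = 1835446/458977 + 16*(-18) = 1835446/458977 - 288 = -130349930/458977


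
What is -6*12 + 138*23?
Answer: 3102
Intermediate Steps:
-6*12 + 138*23 = -72 + 3174 = 3102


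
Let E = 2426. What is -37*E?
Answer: -89762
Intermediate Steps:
-37*E = -37*2426 = -89762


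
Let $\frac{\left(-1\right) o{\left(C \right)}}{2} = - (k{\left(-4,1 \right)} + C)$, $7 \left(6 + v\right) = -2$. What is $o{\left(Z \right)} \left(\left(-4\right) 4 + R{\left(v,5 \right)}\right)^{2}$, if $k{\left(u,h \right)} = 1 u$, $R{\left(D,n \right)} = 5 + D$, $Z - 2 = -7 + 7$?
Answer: $- \frac{58564}{49} \approx -1195.2$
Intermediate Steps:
$v = - \frac{44}{7}$ ($v = -6 + \frac{1}{7} \left(-2\right) = -6 - \frac{2}{7} = - \frac{44}{7} \approx -6.2857$)
$Z = 2$ ($Z = 2 + \left(-7 + 7\right) = 2 + 0 = 2$)
$k{\left(u,h \right)} = u$
$o{\left(C \right)} = -8 + 2 C$ ($o{\left(C \right)} = - 2 \left(- (-4 + C)\right) = - 2 \left(4 - C\right) = -8 + 2 C$)
$o{\left(Z \right)} \left(\left(-4\right) 4 + R{\left(v,5 \right)}\right)^{2} = \left(-8 + 2 \cdot 2\right) \left(\left(-4\right) 4 + \left(5 - \frac{44}{7}\right)\right)^{2} = \left(-8 + 4\right) \left(-16 - \frac{9}{7}\right)^{2} = - 4 \left(- \frac{121}{7}\right)^{2} = \left(-4\right) \frac{14641}{49} = - \frac{58564}{49}$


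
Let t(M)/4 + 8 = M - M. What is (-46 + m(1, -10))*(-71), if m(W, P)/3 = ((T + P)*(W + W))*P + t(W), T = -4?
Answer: -49558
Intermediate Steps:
t(M) = -32 (t(M) = -32 + 4*(M - M) = -32 + 4*0 = -32 + 0 = -32)
m(W, P) = -96 + 6*P*W*(-4 + P) (m(W, P) = 3*(((-4 + P)*(W + W))*P - 32) = 3*(((-4 + P)*(2*W))*P - 32) = 3*((2*W*(-4 + P))*P - 32) = 3*(2*P*W*(-4 + P) - 32) = 3*(-32 + 2*P*W*(-4 + P)) = -96 + 6*P*W*(-4 + P))
(-46 + m(1, -10))*(-71) = (-46 + (-96 - 24*(-10)*1 + 6*1*(-10)²))*(-71) = (-46 + (-96 + 240 + 6*1*100))*(-71) = (-46 + (-96 + 240 + 600))*(-71) = (-46 + 744)*(-71) = 698*(-71) = -49558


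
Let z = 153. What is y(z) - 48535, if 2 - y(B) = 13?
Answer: -48546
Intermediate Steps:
y(B) = -11 (y(B) = 2 - 1*13 = 2 - 13 = -11)
y(z) - 48535 = -11 - 48535 = -48546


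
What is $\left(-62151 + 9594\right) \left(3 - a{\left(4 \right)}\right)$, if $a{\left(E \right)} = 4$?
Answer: $52557$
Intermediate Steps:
$\left(-62151 + 9594\right) \left(3 - a{\left(4 \right)}\right) = \left(-62151 + 9594\right) \left(3 - 4\right) = - 52557 \left(3 - 4\right) = \left(-52557\right) \left(-1\right) = 52557$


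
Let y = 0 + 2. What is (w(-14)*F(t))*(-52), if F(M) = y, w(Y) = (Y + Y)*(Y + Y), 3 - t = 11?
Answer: -81536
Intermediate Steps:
t = -8 (t = 3 - 1*11 = 3 - 11 = -8)
w(Y) = 4*Y² (w(Y) = (2*Y)*(2*Y) = 4*Y²)
y = 2
F(M) = 2
(w(-14)*F(t))*(-52) = ((4*(-14)²)*2)*(-52) = ((4*196)*2)*(-52) = (784*2)*(-52) = 1568*(-52) = -81536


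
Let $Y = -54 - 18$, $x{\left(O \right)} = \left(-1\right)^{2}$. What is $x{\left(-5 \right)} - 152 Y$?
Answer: $10945$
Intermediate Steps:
$x{\left(O \right)} = 1$
$Y = -72$ ($Y = -54 - 18 = -72$)
$x{\left(-5 \right)} - 152 Y = 1 - -10944 = 1 + 10944 = 10945$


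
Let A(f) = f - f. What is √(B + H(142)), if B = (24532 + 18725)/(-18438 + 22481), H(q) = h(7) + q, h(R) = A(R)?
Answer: √2495998609/4043 ≈ 12.357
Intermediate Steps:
A(f) = 0
h(R) = 0
H(q) = q (H(q) = 0 + q = q)
B = 43257/4043 ≈ 10.699
√(B + H(142)) = √(43257/4043 + 142) = √(617363/4043) = √2495998609/4043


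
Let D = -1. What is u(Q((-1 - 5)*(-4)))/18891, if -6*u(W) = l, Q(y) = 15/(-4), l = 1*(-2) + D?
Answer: 1/37782 ≈ 2.6468e-5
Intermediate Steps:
l = -3 (l = 1*(-2) - 1 = -2 - 1 = -3)
Q(y) = -15/4 (Q(y) = 15*(-¼) = -15/4)
u(W) = ½ (u(W) = -⅙*(-3) = ½)
u(Q((-1 - 5)*(-4)))/18891 = (½)/18891 = (½)*(1/18891) = 1/37782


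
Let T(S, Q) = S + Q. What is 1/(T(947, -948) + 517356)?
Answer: 1/517355 ≈ 1.9329e-6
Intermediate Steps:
T(S, Q) = Q + S
1/(T(947, -948) + 517356) = 1/((-948 + 947) + 517356) = 1/(-1 + 517356) = 1/517355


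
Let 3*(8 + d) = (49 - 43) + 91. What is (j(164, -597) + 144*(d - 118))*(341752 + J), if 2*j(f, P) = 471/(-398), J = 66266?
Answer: -2190428108271/398 ≈ -5.5036e+9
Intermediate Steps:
j(f, P) = -471/796 (j(f, P) = (471/(-398))/2 = (471*(-1/398))/2 = (1/2)*(-471/398) = -471/796)
d = 73/3 (d = -8 + ((49 - 43) + 91)/3 = -8 + (6 + 91)/3 = -8 + (1/3)*97 = -8 + 97/3 = 73/3 ≈ 24.333)
(j(164, -597) + 144*(d - 118))*(341752 + J) = (-471/796 + 144*(73/3 - 118))*(341752 + 66266) = (-471/796 + 144*(-281/3))*408018 = (-471/796 - 13488)*408018 = -10736919/796*408018 = -2190428108271/398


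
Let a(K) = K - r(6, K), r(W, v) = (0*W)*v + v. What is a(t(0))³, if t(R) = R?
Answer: 0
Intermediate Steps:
r(W, v) = v (r(W, v) = 0*v + v = 0 + v = v)
a(K) = 0 (a(K) = K - K = 0)
a(t(0))³ = 0³ = 0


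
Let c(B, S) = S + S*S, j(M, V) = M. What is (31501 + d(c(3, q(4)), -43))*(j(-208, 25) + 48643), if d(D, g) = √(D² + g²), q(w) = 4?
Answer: 1525750935 + 48435*√2249 ≈ 1.5280e+9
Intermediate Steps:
c(B, S) = S + S²
(31501 + d(c(3, q(4)), -43))*(j(-208, 25) + 48643) = (31501 + √((4*(1 + 4))² + (-43)²))*(-208 + 48643) = (31501 + √((4*5)² + 1849))*48435 = (31501 + √(20² + 1849))*48435 = (31501 + √(400 + 1849))*48435 = (31501 + √2249)*48435 = 1525750935 + 48435*√2249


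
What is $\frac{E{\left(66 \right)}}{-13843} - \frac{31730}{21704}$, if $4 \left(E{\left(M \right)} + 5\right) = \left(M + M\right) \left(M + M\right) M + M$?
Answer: $- \frac{3339650585}{150224236} \approx -22.231$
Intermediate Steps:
$E{\left(M \right)} = -5 + M^{3} + \frac{M}{4}$ ($E{\left(M \right)} = -5 + \frac{\left(M + M\right) \left(M + M\right) M + M}{4} = -5 + \frac{2 M 2 M M + M}{4} = -5 + \frac{4 M^{2} M + M}{4} = -5 + \frac{4 M^{3} + M}{4} = -5 + \frac{M + 4 M^{3}}{4} = -5 + \left(M^{3} + \frac{M}{4}\right) = -5 + M^{3} + \frac{M}{4}$)
$\frac{E{\left(66 \right)}}{-13843} - \frac{31730}{21704} = \frac{-5 + 66^{3} + \frac{1}{4} \cdot 66}{-13843} - \frac{31730}{21704} = \left(-5 + 287496 + \frac{33}{2}\right) \left(- \frac{1}{13843}\right) - \frac{15865}{10852} = \frac{575015}{2} \left(- \frac{1}{13843}\right) - \frac{15865}{10852} = - \frac{575015}{27686} - \frac{15865}{10852} = - \frac{3339650585}{150224236}$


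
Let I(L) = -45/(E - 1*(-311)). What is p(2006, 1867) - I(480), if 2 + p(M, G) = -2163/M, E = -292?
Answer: -27055/38114 ≈ -0.70984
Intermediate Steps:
p(M, G) = -2 - 2163/M
I(L) = -45/19 (I(L) = -45/(-292 - 1*(-311)) = -45/(-292 + 311) = -45/19)
p(2006, 1867) - I(480) = (-2 - 2163/2006) - 1*(-45/19) = (-2 - 2163*1/2006) + 45/19 = (-2 - 2163/2006) + 45/19 = -6175/2006 + 45/19 = -27055/38114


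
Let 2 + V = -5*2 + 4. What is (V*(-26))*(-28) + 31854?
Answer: 26030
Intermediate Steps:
V = -8 (V = -2 + (-5*2 + 4) = -2 + (-10 + 4) = -2 - 6 = -8)
(V*(-26))*(-28) + 31854 = -8*(-26)*(-28) + 31854 = 208*(-28) + 31854 = -5824 + 31854 = 26030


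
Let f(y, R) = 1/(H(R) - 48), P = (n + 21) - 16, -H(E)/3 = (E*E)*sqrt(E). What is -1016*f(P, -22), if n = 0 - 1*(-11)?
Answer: 508/483177 - 15367*I*sqrt(22)/483177 ≈ 0.0010514 - 0.14917*I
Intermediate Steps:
n = 11 (n = 0 + 11 = 11)
H(E) = -3*E**(5/2) (H(E) = -3*E*E*sqrt(E) = -3*E**2*sqrt(E) = -3*E**(5/2))
P = 16 (P = (11 + 21) - 16 = 32 - 16 = 16)
f(y, R) = 1/(-48 - 3*R**(5/2)) (f(y, R) = 1/(-3*R**(5/2) - 48) = 1/(-48 - 3*R**(5/2)))
-1016*f(P, -22) = -(-1016)/(48 + 3*(-22)**(5/2)) = -(-1016)/(48 + 3*(484*I*sqrt(22))) = -(-1016)/(48 + 1452*I*sqrt(22)) = 1016/(48 + 1452*I*sqrt(22))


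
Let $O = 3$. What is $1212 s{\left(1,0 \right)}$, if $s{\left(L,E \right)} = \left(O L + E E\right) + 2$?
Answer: $6060$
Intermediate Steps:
$s{\left(L,E \right)} = 2 + E^{2} + 3 L$ ($s{\left(L,E \right)} = \left(3 L + E E\right) + 2 = \left(3 L + E^{2}\right) + 2 = \left(E^{2} + 3 L\right) + 2 = 2 + E^{2} + 3 L$)
$1212 s{\left(1,0 \right)} = 1212 \left(2 + 0^{2} + 3 \cdot 1\right) = 1212 \left(2 + 0 + 3\right) = 1212 \cdot 5 = 6060$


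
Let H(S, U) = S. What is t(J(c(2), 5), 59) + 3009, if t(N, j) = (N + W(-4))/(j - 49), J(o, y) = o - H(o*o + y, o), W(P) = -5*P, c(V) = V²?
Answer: 30093/10 ≈ 3009.3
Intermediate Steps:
J(o, y) = o - y - o² (J(o, y) = o - (o*o + y) = o - (o² + y) = o - (y + o²) = o + (-y - o²) = o - y - o²)
t(N, j) = (20 + N)/(-49 + j) (t(N, j) = (N - 5*(-4))/(j - 49) = (N + 20)/(-49 + j) = (20 + N)/(-49 + j))
t(J(c(2), 5), 59) + 3009 = (20 + (2² - 1*5 - (2²)²))/(-49 + 59) + 3009 = (20 + (4 - 5 - 1*4²))/10 + 3009 = (20 + (4 - 5 - 1*16))/10 + 3009 = (20 + (4 - 5 - 16))/10 + 3009 = (20 - 17)/10 + 3009 = (⅒)*3 + 3009 = 3/10 + 3009 = 30093/10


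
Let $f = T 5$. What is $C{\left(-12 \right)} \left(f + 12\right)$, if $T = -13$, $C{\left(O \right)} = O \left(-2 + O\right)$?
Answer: $-8904$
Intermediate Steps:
$f = -65$ ($f = \left(-13\right) 5 = -65$)
$C{\left(-12 \right)} \left(f + 12\right) = - 12 \left(-2 - 12\right) \left(-65 + 12\right) = \left(-12\right) \left(-14\right) \left(-53\right) = 168 \left(-53\right) = -8904$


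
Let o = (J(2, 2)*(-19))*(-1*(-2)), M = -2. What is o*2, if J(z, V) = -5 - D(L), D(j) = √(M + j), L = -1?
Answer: 380 + 76*I*√3 ≈ 380.0 + 131.64*I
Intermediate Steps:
D(j) = √(-2 + j)
J(z, V) = -5 - I*√3 (J(z, V) = -5 - √(-2 - 1) = -5 - √(-3) = -5 - I*√3)
o = 190 + 38*I*√3 (o = ((-5 - I*√3)*(-19))*(-1*(-2)) = (95 + 19*I*√3)*2 = 190 + 38*I*√3 ≈ 190.0 + 65.818*I)
o*2 = (190 + 38*I*√3)*2 = 380 + 76*I*√3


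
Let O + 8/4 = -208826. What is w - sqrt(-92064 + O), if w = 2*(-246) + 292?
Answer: -200 - 2*I*sqrt(75223) ≈ -200.0 - 548.54*I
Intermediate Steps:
O = -208828 (O = -2 - 208826 = -208828)
w = -200 (w = -492 + 292 = -200)
w - sqrt(-92064 + O) = -200 - sqrt(-92064 - 208828) = -200 - sqrt(-300892) = -200 - 2*I*sqrt(75223)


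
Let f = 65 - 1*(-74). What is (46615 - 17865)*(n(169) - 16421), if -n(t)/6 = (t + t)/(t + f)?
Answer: -36366565000/77 ≈ -4.7229e+8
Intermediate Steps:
f = 139 (f = 65 + 74 = 139)
n(t) = -12*t/(139 + t) (n(t) = -6*(t + t)/(t + 139) = -6*2*t/(139 + t) = -12*t/(139 + t))
(46615 - 17865)*(n(169) - 16421) = (46615 - 17865)*(-12*169/(139 + 169) - 16421) = 28750*(-12*169/308 - 16421) = 28750*(-12*169*1/308 - 16421) = 28750*(-507/77 - 16421) = 28750*(-1264924/77) = -36366565000/77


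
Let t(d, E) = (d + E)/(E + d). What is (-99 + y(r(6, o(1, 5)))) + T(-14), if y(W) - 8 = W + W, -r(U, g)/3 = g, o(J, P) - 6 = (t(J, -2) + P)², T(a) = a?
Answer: -357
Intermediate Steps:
t(d, E) = 1 (t(d, E) = (E + d)/(E + d) = 1)
o(J, P) = 6 + (1 + P)²
r(U, g) = -3*g
y(W) = 8 + 2*W (y(W) = 8 + (W + W) = 8 + 2*W)
(-99 + y(r(6, o(1, 5)))) + T(-14) = (-99 + (8 + 2*(-3*(6 + (1 + 5)²)))) - 14 = (-99 + (8 + 2*(-3*(6 + 6²)))) - 14 = (-99 + (8 + 2*(-3*(6 + 36)))) - 14 = (-99 + (8 + 2*(-3*42))) - 14 = (-99 + (8 + 2*(-126))) - 14 = (-99 + (8 - 252)) - 14 = (-99 - 244) - 14 = -343 - 14 = -357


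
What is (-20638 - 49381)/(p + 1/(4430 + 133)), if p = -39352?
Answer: 319496697/179563175 ≈ 1.7793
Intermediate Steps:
(-20638 - 49381)/(p + 1/(4430 + 133)) = (-20638 - 49381)/(-39352 + 1/(4430 + 133)) = -70019/(-39352 + 1/4563) = -70019/(-179563175/4563) = -70019*(-4563/179563175) = 319496697/179563175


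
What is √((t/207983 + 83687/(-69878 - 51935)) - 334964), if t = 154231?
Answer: I*√215001266460364310862092246/25335033179 ≈ 578.76*I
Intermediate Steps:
√((t/207983 + 83687/(-69878 - 51935)) - 334964) = √((154231/207983 + 83687/(-69878 - 51935)) - 334964) = √((154231*(1/207983) + 83687/(-121813)) - 334964) = √((154231/207983 + 83687*(-1/121813)) - 334964) = √((154231/207983 - 83687/121813) - 334964) = √(1381867482/25335033179 - 334964) = √(-8486322671903074/25335033179) = I*√215001266460364310862092246/25335033179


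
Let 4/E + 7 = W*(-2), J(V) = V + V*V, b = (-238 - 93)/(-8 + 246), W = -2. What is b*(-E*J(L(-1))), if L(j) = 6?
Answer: -1324/17 ≈ -77.882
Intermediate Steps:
b = -331/238 ≈ -1.3908
J(V) = V + V²
E = -4/3 (E = 4/(-7 - 2*(-2)) = 4/(-7 + 4) = 4/(-3) = 4*(-⅓) = -4/3 ≈ -1.3333)
b*(-E*J(L(-1))) = -(-331)*(-8*(1 + 6))/238 = -(-331)*(-8*7)/238 = -(-331)*(-4/3*42)/238 = -(-331)*(-56)/238 = -331/238*56 = -1324/17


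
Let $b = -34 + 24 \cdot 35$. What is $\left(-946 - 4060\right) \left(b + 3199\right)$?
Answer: $-20049030$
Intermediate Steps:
$b = 806$ ($b = -34 + 840 = 806$)
$\left(-946 - 4060\right) \left(b + 3199\right) = \left(-946 - 4060\right) \left(806 + 3199\right) = \left(-5006\right) 4005 = -20049030$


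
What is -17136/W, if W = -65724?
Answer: 1428/5477 ≈ 0.26073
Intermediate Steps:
-17136/W = -17136/(-65724) = -17136*(-1/65724) = 1428/5477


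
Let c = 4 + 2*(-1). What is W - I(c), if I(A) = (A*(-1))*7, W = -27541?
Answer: -27527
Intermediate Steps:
c = 2 (c = 4 - 2 = 2)
I(A) = -7*A (I(A) = -A*7 = -7*A)
W - I(c) = -27541 - (-7)*2 = -27541 - 1*(-14) = -27541 + 14 = -27527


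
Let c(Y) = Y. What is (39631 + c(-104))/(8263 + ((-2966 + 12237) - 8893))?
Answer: 39527/8641 ≈ 4.5744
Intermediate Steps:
(39631 + c(-104))/(8263 + ((-2966 + 12237) - 8893)) = (39631 - 104)/(8263 + ((-2966 + 12237) - 8893)) = 39527/(8263 + (9271 - 8893)) = 39527/(8263 + 378) = 39527/8641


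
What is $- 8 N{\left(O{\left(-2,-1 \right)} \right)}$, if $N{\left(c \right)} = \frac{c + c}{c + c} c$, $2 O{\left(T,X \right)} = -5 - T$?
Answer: $12$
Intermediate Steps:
$O{\left(T,X \right)} = - \frac{5}{2} - \frac{T}{2}$ ($O{\left(T,X \right)} = \frac{-5 - T}{2} = - \frac{5}{2} - \frac{T}{2}$)
$N{\left(c \right)} = c$ ($N{\left(c \right)} = \frac{2 c}{2 c} c = 2 c \frac{1}{2 c} c = 1 c = c$)
$- 8 N{\left(O{\left(-2,-1 \right)} \right)} = - 8 \left(- \frac{5}{2} - -1\right) = - 8 \left(- \frac{5}{2} + 1\right) = \left(-8\right) \left(- \frac{3}{2}\right) = 12$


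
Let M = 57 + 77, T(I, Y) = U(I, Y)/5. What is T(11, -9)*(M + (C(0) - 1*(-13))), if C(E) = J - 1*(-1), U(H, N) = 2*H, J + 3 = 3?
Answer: 3256/5 ≈ 651.20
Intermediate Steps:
J = 0 (J = -3 + 3 = 0)
C(E) = 1 (C(E) = 0 - 1*(-1) = 0 + 1 = 1)
T(I, Y) = 2*I/5 (T(I, Y) = (2*I)/5 = (2*I)*(1/5) = 2*I/5)
M = 134
T(11, -9)*(M + (C(0) - 1*(-13))) = ((2/5)*11)*(134 + (1 - 1*(-13))) = 22*(134 + (1 + 13))/5 = 22*(134 + 14)/5 = (22/5)*148 = 3256/5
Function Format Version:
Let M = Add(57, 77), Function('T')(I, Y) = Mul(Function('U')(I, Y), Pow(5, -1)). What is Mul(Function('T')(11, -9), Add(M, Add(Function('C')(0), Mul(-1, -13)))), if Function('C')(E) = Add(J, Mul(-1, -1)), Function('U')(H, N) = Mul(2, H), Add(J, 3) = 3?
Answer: Rational(3256, 5) ≈ 651.20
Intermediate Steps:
J = 0 (J = Add(-3, 3) = 0)
Function('C')(E) = 1 (Function('C')(E) = Add(0, Mul(-1, -1)) = Add(0, 1) = 1)
Function('T')(I, Y) = Mul(Rational(2, 5), I) (Function('T')(I, Y) = Mul(Mul(2, I), Pow(5, -1)) = Mul(Mul(2, I), Rational(1, 5)) = Mul(Rational(2, 5), I))
M = 134
Mul(Function('T')(11, -9), Add(M, Add(Function('C')(0), Mul(-1, -13)))) = Mul(Mul(Rational(2, 5), 11), Add(134, Add(1, Mul(-1, -13)))) = Mul(Rational(22, 5), Add(134, Add(1, 13))) = Mul(Rational(22, 5), Add(134, 14)) = Mul(Rational(22, 5), 148) = Rational(3256, 5)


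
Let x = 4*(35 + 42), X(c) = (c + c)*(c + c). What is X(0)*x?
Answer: 0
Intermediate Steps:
X(c) = 4*c² (X(c) = (2*c)*(2*c) = 4*c²)
x = 308 (x = 4*77 = 308)
X(0)*x = (4*0²)*308 = (4*0)*308 = 0*308 = 0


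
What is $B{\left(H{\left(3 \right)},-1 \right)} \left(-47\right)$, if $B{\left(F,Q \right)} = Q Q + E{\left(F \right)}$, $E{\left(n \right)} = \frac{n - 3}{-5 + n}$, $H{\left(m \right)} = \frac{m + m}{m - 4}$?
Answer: $- \frac{940}{11} \approx -85.455$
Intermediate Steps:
$H{\left(m \right)} = \frac{2 m}{-4 + m}$
$E{\left(n \right)} = \frac{-3 + n}{-5 + n}$
$B{\left(F,Q \right)} = Q^{2} + \frac{-3 + F}{-5 + F}$ ($B{\left(F,Q \right)} = Q Q + \frac{-3 + F}{-5 + F} = Q^{2} + \frac{-3 + F}{-5 + F}$)
$B{\left(H{\left(3 \right)},-1 \right)} \left(-47\right) = \frac{-3 + 2 \cdot 3 \frac{1}{-4 + 3} + \left(-1\right)^{2} \left(-5 + 2 \cdot 3 \frac{1}{-4 + 3}\right)}{-5 + 2 \cdot 3 \frac{1}{-4 + 3}} \left(-47\right) = \frac{-3 + 2 \cdot 3 \frac{1}{-1} + 1 \left(-5 + 2 \cdot 3 \frac{1}{-1}\right)}{-5 + 2 \cdot 3 \frac{1}{-1}} \left(-47\right) = \frac{-3 + 2 \cdot 3 \left(-1\right) + 1 \left(-5 + 2 \cdot 3 \left(-1\right)\right)}{-5 + 2 \cdot 3 \left(-1\right)} \left(-47\right) = \frac{-3 - 6 + 1 \left(-5 - 6\right)}{-5 - 6} \left(-47\right) = \frac{-3 - 6 + 1 \left(-11\right)}{-11} \left(-47\right) = - \frac{-3 - 6 - 11}{11} \left(-47\right) = \left(- \frac{1}{11}\right) \left(-20\right) \left(-47\right) = \frac{20}{11} \left(-47\right) = - \frac{940}{11}$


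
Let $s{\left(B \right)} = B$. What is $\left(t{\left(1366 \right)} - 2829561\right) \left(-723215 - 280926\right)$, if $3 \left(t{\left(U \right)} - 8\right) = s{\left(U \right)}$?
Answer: $\frac{8522438880313}{3} \approx 2.8408 \cdot 10^{12}$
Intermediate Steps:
$t{\left(U \right)} = 8 + \frac{U}{3}$
$\left(t{\left(1366 \right)} - 2829561\right) \left(-723215 - 280926\right) = \left(\left(8 + \frac{1}{3} \cdot 1366\right) - 2829561\right) \left(-723215 - 280926\right) = \left(\left(8 + \frac{1366}{3}\right) - 2829561\right) \left(-1004141\right) = \left(\frac{1390}{3} - 2829561\right) \left(-1004141\right) = \left(- \frac{8487293}{3}\right) \left(-1004141\right) = \frac{8522438880313}{3}$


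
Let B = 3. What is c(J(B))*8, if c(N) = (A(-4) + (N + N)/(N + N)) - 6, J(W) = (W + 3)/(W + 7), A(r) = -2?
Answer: -56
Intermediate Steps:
J(W) = (3 + W)/(7 + W)
c(N) = -7 (c(N) = (-2 + (N + N)/(N + N)) - 6 = (-2 + (2*N)/((2*N))) - 6 = (-2 + (2*N)*(1/(2*N))) - 6 = (-2 + 1) - 6 = -1 - 6 = -7)
c(J(B))*8 = -7*8 = -56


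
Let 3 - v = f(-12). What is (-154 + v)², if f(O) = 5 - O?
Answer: 28224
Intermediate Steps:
v = -14 (v = 3 - (5 - 1*(-12)) = 3 - (5 + 12) = 3 - 1*17 = 3 - 17 = -14)
(-154 + v)² = (-154 - 14)² = (-168)² = 28224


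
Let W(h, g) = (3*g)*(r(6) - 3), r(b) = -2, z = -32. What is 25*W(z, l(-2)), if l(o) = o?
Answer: 750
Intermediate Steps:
W(h, g) = -15*g (W(h, g) = (3*g)*(-2 - 3) = (3*g)*(-5) = -15*g)
25*W(z, l(-2)) = 25*(-15*(-2)) = 25*30 = 750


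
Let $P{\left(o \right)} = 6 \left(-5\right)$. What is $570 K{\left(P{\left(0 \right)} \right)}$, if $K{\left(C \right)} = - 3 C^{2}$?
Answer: $-1539000$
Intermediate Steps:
$P{\left(o \right)} = -30$
$570 K{\left(P{\left(0 \right)} \right)} = 570 \left(- 3 \left(-30\right)^{2}\right) = 570 \left(\left(-3\right) 900\right) = 570 \left(-2700\right) = -1539000$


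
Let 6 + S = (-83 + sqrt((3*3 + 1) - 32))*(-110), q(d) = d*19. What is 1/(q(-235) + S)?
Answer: 4659/21972481 + 110*I*sqrt(22)/21972481 ≈ 0.00021204 + 2.3481e-5*I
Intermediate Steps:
q(d) = 19*d
S = 9124 - 110*I*sqrt(22) (S = -6 + (-83 + sqrt((3*3 + 1) - 32))*(-110) = -6 + (-83 + sqrt((9 + 1) - 32))*(-110) = -6 + (-83 + sqrt(10 - 32))*(-110) = -6 + (-83 + sqrt(-22))*(-110) = -6 + (-83 + I*sqrt(22))*(-110) = -6 + (9130 - 110*I*sqrt(22)) = 9124 - 110*I*sqrt(22) ≈ 9124.0 - 515.95*I)
1/(q(-235) + S) = 1/(19*(-235) + (9124 - 110*I*sqrt(22))) = 1/(-4465 + (9124 - 110*I*sqrt(22))) = 1/(4659 - 110*I*sqrt(22))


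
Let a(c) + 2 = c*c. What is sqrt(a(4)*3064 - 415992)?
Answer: 2*I*sqrt(93274) ≈ 610.82*I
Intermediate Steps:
a(c) = -2 + c**2 (a(c) = -2 + c*c = -2 + c**2)
sqrt(a(4)*3064 - 415992) = sqrt((-2 + 4**2)*3064 - 415992) = sqrt((-2 + 16)*3064 - 415992) = sqrt(14*3064 - 415992) = sqrt(42896 - 415992) = sqrt(-373096) = 2*I*sqrt(93274)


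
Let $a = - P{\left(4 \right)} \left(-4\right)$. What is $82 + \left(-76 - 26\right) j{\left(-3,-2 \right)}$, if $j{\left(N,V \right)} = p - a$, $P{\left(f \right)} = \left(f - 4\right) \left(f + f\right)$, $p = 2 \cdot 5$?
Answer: $-938$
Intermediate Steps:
$p = 10$
$P{\left(f \right)} = 2 f \left(-4 + f\right)$ ($P{\left(f \right)} = \left(-4 + f\right) 2 f = 2 f \left(-4 + f\right)$)
$a = 0$ ($a = - 2 \cdot 4 \left(-4 + 4\right) \left(-4\right) = - 2 \cdot 4 \cdot 0 \left(-4\right) = \left(-1\right) 0 \left(-4\right) = 0 \left(-4\right) = 0$)
$j{\left(N,V \right)} = 10$ ($j{\left(N,V \right)} = 10 - 0 = 10 + 0 = 10$)
$82 + \left(-76 - 26\right) j{\left(-3,-2 \right)} = 82 + \left(-76 - 26\right) 10 = 82 - 1020 = -938$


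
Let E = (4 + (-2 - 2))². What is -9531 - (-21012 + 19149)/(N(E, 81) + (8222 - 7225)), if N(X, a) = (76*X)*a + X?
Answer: -9500544/997 ≈ -9529.1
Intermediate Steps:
E = 0 (E = (4 - 4)² = 0² = 0)
N(X, a) = X + 76*X*a (N(X, a) = 76*X*a + X = X + 76*X*a)
-9531 - (-21012 + 19149)/(N(E, 81) + (8222 - 7225)) = -9531 - (-21012 + 19149)/(0*(1 + 76*81) + (8222 - 7225)) = -9531 - (-1863)/(0*(1 + 6156) + 997) = -9531 - (-1863)/(0*6157 + 997) = -9531 - (-1863)/(0 + 997) = -9531 - (-1863)/997 = -9531 - 1*(-1863/997) = -9531 + 1863/997 = -9500544/997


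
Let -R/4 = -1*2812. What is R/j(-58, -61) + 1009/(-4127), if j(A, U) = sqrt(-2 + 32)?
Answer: -1009/4127 + 5624*sqrt(30)/15 ≈ 2053.4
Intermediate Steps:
j(A, U) = sqrt(30)
R = 11248 (R = -(-4)*2812 = -4*(-2812) = 11248)
R/j(-58, -61) + 1009/(-4127) = 11248/(sqrt(30)) + 1009/(-4127) = 11248*(sqrt(30)/30) + 1009*(-1/4127) = 5624*sqrt(30)/15 - 1009/4127 = -1009/4127 + 5624*sqrt(30)/15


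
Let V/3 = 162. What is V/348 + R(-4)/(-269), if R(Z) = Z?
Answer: 22021/15602 ≈ 1.4114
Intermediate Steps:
V = 486 (V = 3*162 = 486)
V/348 + R(-4)/(-269) = 486/348 - 4/(-269) = 486*(1/348) - 4*(-1/269) = 81/58 + 4/269 = 22021/15602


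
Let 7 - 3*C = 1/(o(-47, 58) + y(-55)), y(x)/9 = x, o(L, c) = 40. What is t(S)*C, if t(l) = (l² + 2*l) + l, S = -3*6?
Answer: 57348/91 ≈ 630.20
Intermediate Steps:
y(x) = 9*x
S = -18
t(l) = l² + 3*l
C = 1062/455 (C = 7/3 - 1/(3*(40 + 9*(-55))) = 7/3 - 1/(3*(40 - 495)) = 7/3 - ⅓/(-455) = 7/3 - ⅓*(-1/455) = 7/3 + 1/1365 = 1062/455 ≈ 2.3341)
t(S)*C = -18*(3 - 18)*(1062/455) = -18*(-15)*(1062/455) = 270*(1062/455) = 57348/91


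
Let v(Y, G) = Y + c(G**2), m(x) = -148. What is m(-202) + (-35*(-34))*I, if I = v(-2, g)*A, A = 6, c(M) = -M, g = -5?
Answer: -192928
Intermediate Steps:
v(Y, G) = Y - G**2
I = -162 (I = (-2 - 1*(-5)**2)*6 = (-2 - 1*25)*6 = (-2 - 25)*6 = -27*6 = -162)
m(-202) + (-35*(-34))*I = -148 - 35*(-34)*(-162) = -148 + 1190*(-162) = -148 - 192780 = -192928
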